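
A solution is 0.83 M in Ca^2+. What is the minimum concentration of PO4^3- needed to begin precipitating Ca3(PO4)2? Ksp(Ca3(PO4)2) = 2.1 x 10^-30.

1.9 × 10^-15 M

Ca3(PO4)2(s) ⇌ 3 Ca^2+ + 2 PO4^3-
Ksp = [Ca^2+]^3[PO4^3-]^2
Precipitation begins when Q = Ksp. With [Ca^2+] = 0.83 M:
2.1 x 10^-30 = (0.83)^3 × [PO4^3-]^2
[PO4^3-] = (2.1 x 10^-30 / 5.72 x 10^-1)^(1/2) = 1.9 × 10^-15 M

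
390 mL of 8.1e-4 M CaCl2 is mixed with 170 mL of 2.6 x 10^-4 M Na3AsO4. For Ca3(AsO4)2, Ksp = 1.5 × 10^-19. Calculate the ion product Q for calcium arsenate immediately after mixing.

Q ≈ 1.1 × 10^-18

Total volume = 390 + 170 = 560 mL.
[Ca^2+] = 8.1 × 10^-4 × (390/560) = 5.64 × 10^-4 M
[AsO4^3-] = 2.6 × 10^-4 × (170/560) = 7.89 x 10^-5 M
Ca3(AsO4)2(s) ⇌ 3 Ca^2+ + 2 AsO4^3-, so Q = [Ca^2+]^3[AsO4^3-]^2
Q = (5.64 × 10^-4)^3(7.89 × 10^-5)^2 = 1.1 × 10^-18
Q > Ksp, so Ca3(AsO4)2 will precipitate.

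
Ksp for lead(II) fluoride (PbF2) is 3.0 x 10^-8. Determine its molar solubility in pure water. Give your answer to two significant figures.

s = 2.0e-3 M

PbF2(s) <=> Pb^2+ + 2 F^-
Ksp = [Pb^2+][F^-]^2
Let s = molar solubility. Then [Pb^2+] = s and [F^-] = 2s.
Substituting: Ksp = s(2s)^2 = 4s^3
Solving, s = (3.0 x 10^-8/4)^(1/3) = 2.0 x 10^-3 M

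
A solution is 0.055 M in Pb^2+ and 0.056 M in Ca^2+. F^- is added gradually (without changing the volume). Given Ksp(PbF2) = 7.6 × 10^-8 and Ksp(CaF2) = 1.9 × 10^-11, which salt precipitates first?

CaF2

Each salt begins to precipitate when Q = Ksp, i.e. when [F^-] reaches its threshold.
For PbF2: 7.6 × 10^-8 = 0.055 × [F^-]^2  ⇒  [F^-] = 1.2 × 10^-3 M.
For CaF2: 1.9 × 10^-11 = 0.056 × [F^-]^2  ⇒  [F^-] = 1.8 x 10^-5 M.
The salt with the lower threshold [F^-] precipitates first: CaF2.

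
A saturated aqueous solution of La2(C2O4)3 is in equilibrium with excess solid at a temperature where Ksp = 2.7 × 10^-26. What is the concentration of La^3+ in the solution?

6.0 × 10^-6 M

La2(C2O4)3(s) <=> 2 La^3+(aq) + 3 C2O4^2-(aq)
Ksp = [La^3+]^2[C2O4^2-]^3
Let s = molar solubility. Then [La^3+] = 2s and [C2O4^2-] = 3s.
Substituting: Ksp = (2s)^2(3s)^3 = 108s^5
s = (2.7 × 10^-26 / 108)^(1/5) = 3.02 x 10^-6 M
[La^3+] = 2s = 6.0 × 10^-6 M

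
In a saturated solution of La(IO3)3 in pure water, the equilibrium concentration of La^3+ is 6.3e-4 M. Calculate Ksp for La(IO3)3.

La(IO3)3(s) ⇌ La^3+(aq) + 3 IO3^-(aq)
Stoichiometry gives [IO3^-] = (3/1)[La^3+] = 1.89 × 10^-3 M.
Ksp = [La^3+][IO3^-]^3
Ksp = 6.3 × 10^-4 × (1.89 × 10^-3)^3 = 4.3 × 10^-12

4.3 × 10^-12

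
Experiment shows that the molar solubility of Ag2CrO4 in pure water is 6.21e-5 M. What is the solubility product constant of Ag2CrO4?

Ksp = 9.58e-13

Ag2CrO4(s) ⇌ 2 Ag^+ + CrO4^2-
If s mol/L of Ag2CrO4 dissolves, [Ag^+] = 2s and [CrO4^2-] = s.
Ksp = [Ag^+]^2[CrO4^2-]
Substituting: Ksp = (2s)^2s = 4s^3
With s = 6.21 x 10^-5: Ksp = 9.58 × 10^-13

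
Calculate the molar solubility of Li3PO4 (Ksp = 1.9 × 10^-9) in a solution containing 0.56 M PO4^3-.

5.0 x 10^-4 M

Li3PO4(s) ⇌ 3 Li^+(aq) + PO4^3-(aq)
Ksp = [Li^+]^3[PO4^3-]
If s mol/L dissolves here, [Li^+] = 3s, [PO4^3-] = 0.56 + s ≈ 0.56 (common-ion effect: PO4^3- is already 0.56 M).
Ksp ≈ (3s)^3 × 0.56
s = 5.0 × 10^-4 M
Check: s = 5.0 × 10^-4 ≪ 0.56, so the approximation is valid.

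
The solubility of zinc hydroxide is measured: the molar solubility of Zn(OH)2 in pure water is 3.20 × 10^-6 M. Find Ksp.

Ksp = 1.31 x 10^-16

Zn(OH)2(s) <=> Zn^2+ + 2 OH^-
If s mol/L of Zn(OH)2 dissolves, [Zn^2+] = s and [OH^-] = 2s.
Ksp = [Zn^2+][OH^-]^2
Substituting: Ksp = s(2s)^2 = 4s^3
With s = 3.20 × 10^-6: Ksp = 1.31 × 10^-16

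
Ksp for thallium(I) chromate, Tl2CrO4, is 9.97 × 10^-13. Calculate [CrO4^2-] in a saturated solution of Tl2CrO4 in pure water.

Tl2CrO4(s) ⇌ 2 Tl^+ + CrO4^2-
Ksp = [Tl^+]^2[CrO4^2-]
For each mole of Tl2CrO4 that dissolves: [Tl^+] = 2s, [CrO4^2-] = s.
Ksp = (2s)^2s = 4s^3
s = (9.97 × 10^-13 / 4)^(1/3) = 6.293 × 10^-5 M
[CrO4^2-] = s = 6.29 × 10^-5 M

[CrO4^2-] ≈ 6.29 × 10^-5 M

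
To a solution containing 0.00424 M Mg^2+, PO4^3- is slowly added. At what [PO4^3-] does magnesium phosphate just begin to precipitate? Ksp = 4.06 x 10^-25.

[PO4^3-] = 2.31e-9 M

Mg3(PO4)2(s) <=> 3 Mg^2+ + 2 PO4^3-
Ksp = [Mg^2+]^3[PO4^3-]^2
Precipitation begins when Q = Ksp. With [Mg^2+] = 0.00424 M:
4.06 x 10^-25 = (0.00424)^3 × [PO4^3-]^2
[PO4^3-] = (4.06 x 10^-25 / 7.623 × 10^-8)^(1/2) = 2.31 × 10^-9 M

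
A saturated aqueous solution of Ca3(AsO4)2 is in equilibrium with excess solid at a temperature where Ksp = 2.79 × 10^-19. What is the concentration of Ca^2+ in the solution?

[Ca^2+] ≈ 2.29 × 10^-4 M

Ca3(AsO4)2(s) ⇌ 3 Ca^2+ + 2 AsO4^3-
Ksp = [Ca^2+]^3[AsO4^3-]^2
With molar solubility s: [Ca^2+] = 3s, [AsO4^3-] = 2s.
Ksp = (3s)^3(2s)^2 = 108s^5
s^5 = 2.79 × 10^-19 / 108, so s = 7.628 × 10^-5 M
[Ca^2+] = 3s = 2.29 × 10^-4 M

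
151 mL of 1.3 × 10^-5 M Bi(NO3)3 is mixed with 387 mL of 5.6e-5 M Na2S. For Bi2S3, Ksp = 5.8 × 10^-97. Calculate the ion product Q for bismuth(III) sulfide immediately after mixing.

Total volume = 151 + 387 = 538 mL.
[Bi^3+] = 1.3 × 10^-5 × (151/538) = 3.65 x 10^-6 M
[S^2-] = 5.6 × 10^-5 × (387/538) = 4.03 x 10^-5 M
Bi2S3(s) <=> 2 Bi^3+(aq) + 3 S^2-(aq), so Q = [Bi^3+]^2[S^2-]^3
Q = (3.65 x 10^-6)^2(4.03 × 10^-5)^3 = 8.7 x 10^-25
Q > Ksp, so Bi2S3 will precipitate.

Q ≈ 8.7 × 10^-25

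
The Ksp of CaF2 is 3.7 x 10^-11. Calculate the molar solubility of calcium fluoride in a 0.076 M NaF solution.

CaF2(s) <=> Ca^2+ + 2 F^-
Ksp = [Ca^2+][F^-]^2
If s mol/L dissolves here, [Ca^2+] = s, [F^-] = 0.076 + 2s ≈ 0.076 (common-ion effect: F^- is already 0.076 M).
Ksp ≈ s × (0.076)^2
s = 6.4 x 10^-9 M
Check: 2s = 1.3 × 10^-8 ≪ 0.076, so the approximation is valid.

6.4 × 10^-9 M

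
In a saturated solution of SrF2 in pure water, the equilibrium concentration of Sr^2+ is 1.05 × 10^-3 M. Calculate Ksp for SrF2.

4.63 × 10^-9

SrF2(s) <=> Sr^2+(aq) + 2 F^-(aq)
Stoichiometry gives [F^-] = (2/1)[Sr^2+] = 2.100 × 10^-3 M.
Ksp = [Sr^2+][F^-]^2
Ksp = 1.05 × 10^-3 × (2.100 × 10^-3)^2 = 4.63 × 10^-9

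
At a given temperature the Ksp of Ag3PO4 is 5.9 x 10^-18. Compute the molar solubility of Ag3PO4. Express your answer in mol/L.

s ≈ 2.2e-5 M

Ag3PO4(s) ⇌ 3 Ag^+ + PO4^3-
Ksp = [Ag^+]^3[PO4^3-]
For each mole of Ag3PO4 that dissolves: [Ag^+] = 3s, [PO4^3-] = s.
So Ksp = (3s)^3 × s = 27s^4
s = (5.9 x 10^-18 / 27)^(1/4) = 2.2 × 10^-5 M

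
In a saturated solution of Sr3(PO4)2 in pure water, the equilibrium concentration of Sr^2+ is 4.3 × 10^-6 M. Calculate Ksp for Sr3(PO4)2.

Sr3(PO4)2(s) ⇌ 3 Sr^2+ + 2 PO4^3-
Stoichiometry gives [PO4^3-] = (2/3)[Sr^2+] = 2.87 × 10^-6 M.
Ksp = [Sr^2+]^3[PO4^3-]^2
Ksp = (4.3 × 10^-6)^3 × (2.87 × 10^-6)^2 = 6.5 x 10^-28

6.5 × 10^-28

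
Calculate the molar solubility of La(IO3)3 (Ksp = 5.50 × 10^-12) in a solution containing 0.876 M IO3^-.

La(IO3)3(s) ⇌ La^3+(aq) + 3 IO3^-(aq)
Ksp = [La^3+][IO3^-]^3
If s mol/L dissolves here, [La^3+] = s, [IO3^-] = 0.876 + 3s ≈ 0.876 (since the IO3^- already present dominates).
Ksp ≈ s × (0.876)^3
s = 8.18 × 10^-12 M
Check: 3s = 2.5 × 10^-11 ≪ 0.876, so the approximation is valid.

8.18 x 10^-12 M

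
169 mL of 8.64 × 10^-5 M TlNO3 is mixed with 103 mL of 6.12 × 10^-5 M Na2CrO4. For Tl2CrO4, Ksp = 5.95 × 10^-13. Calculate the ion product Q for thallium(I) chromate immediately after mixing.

Total volume = 169 + 103 = 272 mL.
[Tl^+] = 8.64 × 10^-5 × (169/272) = 5.368 × 10^-5 M
[CrO4^2-] = 6.12 × 10^-5 × (103/272) = 2.318 × 10^-5 M
Tl2CrO4(s) ⇌ 2 Tl^+ + CrO4^2-, so Q = [Tl^+]^2[CrO4^2-]
Q = (5.368 × 10^-5)^2(2.318 × 10^-5) = 6.68 x 10^-14
Q < Ksp, so no precipitate of Tl2CrO4 forms.

Q ≈ 6.68 × 10^-14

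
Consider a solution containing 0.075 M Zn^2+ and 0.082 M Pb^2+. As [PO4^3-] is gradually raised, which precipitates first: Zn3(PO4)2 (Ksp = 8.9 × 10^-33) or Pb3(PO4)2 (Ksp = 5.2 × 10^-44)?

Precipitation of each salt starts when its ion product equals its Ksp.
For Zn3(PO4)2: 8.9 × 10^-33 = (0.075)^3 × [PO4^3-]^2  ⇒  [PO4^3-] = 4.6 × 10^-15 M.
For Pb3(PO4)2: 5.2 × 10^-44 = (0.082)^3 × [PO4^3-]^2  ⇒  [PO4^3-] = 9.7 × 10^-21 M.
The salt with the lower threshold [PO4^3-] precipitates first: Pb3(PO4)2.

Pb3(PO4)2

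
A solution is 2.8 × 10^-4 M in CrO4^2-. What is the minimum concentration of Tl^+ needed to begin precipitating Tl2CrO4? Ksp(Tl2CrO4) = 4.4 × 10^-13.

Tl2CrO4(s) <=> 2 Tl^+ + CrO4^2-
Ksp = [Tl^+]^2[CrO4^2-]
Precipitation begins when Q = Ksp. With [CrO4^2-] = 2.8 × 10^-4 M:
4.4 × 10^-13 = (2.8 × 10^-4) × [Tl^+]^2
[Tl^+] = (4.4 × 10^-13 / 2.8 × 10^-4)^(1/2) = 4.0 × 10^-5 M

[Tl^+] ≈ 4.0 × 10^-5 M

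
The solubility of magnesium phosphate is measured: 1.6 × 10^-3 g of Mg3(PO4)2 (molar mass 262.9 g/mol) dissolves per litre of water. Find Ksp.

9.0 × 10^-25

Molar solubility s = (1.6 × 10^-3 g/L) / (262.9 g/mol) = 6.09 × 10^-6 M.
Mg3(PO4)2(s) <=> 3 Mg^2+ + 2 PO4^3-
Let s = molar solubility. Then [Mg^2+] = 3s and [PO4^3-] = 2s.
Ksp = [Mg^2+]^3[PO4^3-]^2
So Ksp = (3s)^3 × (2s)^2 = 108s^5
With s = 6.09 × 10^-6: Ksp = 9.0 × 10^-25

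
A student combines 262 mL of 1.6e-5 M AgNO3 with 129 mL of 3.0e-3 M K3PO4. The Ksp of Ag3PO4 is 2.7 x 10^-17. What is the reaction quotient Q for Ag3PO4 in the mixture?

1.2 × 10^-18

Total volume = 262 + 129 = 391 mL.
[Ag^+] = 1.6 × 10^-5 × (262/391) = 1.07 × 10^-5 M
[PO4^3-] = 3.0 × 10^-3 × (129/391) = 9.90 x 10^-4 M
Ag3PO4(s) ⇌ 3 Ag^+ + PO4^3-, so Q = [Ag^+]^3[PO4^3-]
Q = (1.07 × 10^-5)^3(9.90 × 10^-4) = 1.2 x 10^-18
Q < Ksp, so no precipitate of Ag3PO4 forms.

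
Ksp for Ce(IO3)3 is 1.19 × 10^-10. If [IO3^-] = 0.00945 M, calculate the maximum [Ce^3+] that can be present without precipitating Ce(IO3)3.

Ce(IO3)3(s) <=> Ce^3+ + 3 IO3^-
Ksp = [Ce^3+][IO3^-]^3
Precipitation begins when Q = Ksp. With [IO3^-] = 0.00945 M:
1.19 × 10^-10 = (0.00945)^3 × [Ce^3+]
[Ce^3+] = (1.19 × 10^-10 / 8.439 × 10^-7) = 1.41 × 10^-4 M

[Ce^3+] = 1.41 x 10^-4 M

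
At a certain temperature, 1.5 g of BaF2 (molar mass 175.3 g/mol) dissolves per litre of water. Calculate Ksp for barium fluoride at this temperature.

Molar solubility s = (1.5 g/L) / (175.3 g/mol) = 8.56 x 10^-3 M.
BaF2(s) ⇌ Ba^2+(aq) + 2 F^-(aq)
If s mol/L of BaF2 dissolves, [Ba^2+] = s and [F^-] = 2s.
Ksp = [Ba^2+][F^-]^2
Substituting: Ksp = s(2s)^2 = 4s^3
Ksp = 4 × (8.56 x 10^-3)^3 = 2.5 × 10^-6

Ksp = 2.5 x 10^-6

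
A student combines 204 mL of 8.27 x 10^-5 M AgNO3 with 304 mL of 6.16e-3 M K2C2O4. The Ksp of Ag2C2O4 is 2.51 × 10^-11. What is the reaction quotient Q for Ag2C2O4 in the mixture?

Total volume = 204 + 304 = 508 mL.
[Ag^+] = 8.27 × 10^-5 × (204/508) = 3.321 x 10^-5 M
[C2O4^2-] = 6.16 × 10^-3 × (304/508) = 3.686 x 10^-3 M
Ag2C2O4(s) <=> 2 Ag^+ + C2O4^2-, so Q = [Ag^+]^2[C2O4^2-]
Q = (3.321 × 10^-5)^2(3.686 × 10^-3) = 4.07 x 10^-12
Q < Ksp, so no precipitate of Ag2C2O4 forms.

4.07 x 10^-12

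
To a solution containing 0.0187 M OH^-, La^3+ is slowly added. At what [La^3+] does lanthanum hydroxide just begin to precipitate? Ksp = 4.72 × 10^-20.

La(OH)3(s) ⇌ La^3+ + 3 OH^-
Ksp = [La^3+][OH^-]^3
Precipitation begins when Q = Ksp. With [OH^-] = 0.0187 M:
4.72 × 10^-20 = (0.0187)^3 × [La^3+]
[La^3+] = (4.72 × 10^-20 / 6.539 × 10^-6) = 7.22 × 10^-15 M

[La^3+] = 7.22 x 10^-15 M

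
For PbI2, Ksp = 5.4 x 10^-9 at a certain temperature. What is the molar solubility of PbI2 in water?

s ≈ 1.1 × 10^-3 M

PbI2(s) <=> Pb^2+(aq) + 2 I^-(aq)
Ksp = [Pb^2+][I^-]^2
Let s = molar solubility. Then [Pb^2+] = s and [I^-] = 2s.
Ksp = s(2s)^2 = 4s^3
s^3 = 5.4 x 10^-9 / 4, so s = 1.1 × 10^-3 M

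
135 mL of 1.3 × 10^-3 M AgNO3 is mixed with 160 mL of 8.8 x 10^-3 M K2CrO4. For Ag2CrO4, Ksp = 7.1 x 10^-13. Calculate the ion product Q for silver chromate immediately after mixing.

Q = 1.7e-9

Total volume = 135 + 160 = 295 mL.
[Ag^+] = 1.3 x 10^-3 × (135/295) = 5.95 × 10^-4 M
[CrO4^2-] = 8.8 × 10^-3 × (160/295) = 4.77 x 10^-3 M
Ag2CrO4(s) <=> 2 Ag^+ + CrO4^2-, so Q = [Ag^+]^2[CrO4^2-]
Q = (5.95 × 10^-4)^2(4.77 x 10^-3) = 1.7 x 10^-9
Q > Ksp, so Ag2CrO4 will precipitate.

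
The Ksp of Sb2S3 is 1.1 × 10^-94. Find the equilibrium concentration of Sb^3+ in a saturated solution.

[Sb^3+] = 1.3 × 10^-19 M

Sb2S3(s) ⇌ 2 Sb^3+ + 3 S^2-
Ksp = [Sb^3+]^2[S^2-]^3
Let s = molar solubility. Then [Sb^3+] = 2s and [S^2-] = 3s.
Substituting: Ksp = (2s)^2(3s)^3 = 108s^5
Solving, s = (1.1 × 10^-94/108)^(1/5) = 6.33 × 10^-20 M
[Sb^3+] = 2s = 1.3 x 10^-19 M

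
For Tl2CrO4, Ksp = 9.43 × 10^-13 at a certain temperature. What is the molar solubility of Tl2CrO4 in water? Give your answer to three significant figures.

s = 6.18 x 10^-5 M

Tl2CrO4(s) ⇌ 2 Tl^+(aq) + CrO4^2-(aq)
Ksp = [Tl^+]^2[CrO4^2-]
Let s = molar solubility. Then [Tl^+] = 2s and [CrO4^2-] = s.
Substituting: Ksp = (2s)^2s = 4s^3
Solving, s = (9.43 × 10^-13/4)^(1/3) = 6.18 × 10^-5 M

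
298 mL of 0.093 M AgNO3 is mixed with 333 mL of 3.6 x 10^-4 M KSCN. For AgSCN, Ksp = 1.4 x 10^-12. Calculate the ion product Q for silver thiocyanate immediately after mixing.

8.3e-6

Total volume = 298 + 333 = 631 mL.
[Ag^+] = 9.3 × 10^-2 × (298/631) = 4.39 x 10^-2 M
[SCN^-] = 3.6 × 10^-4 × (333/631) = 1.90 × 10^-4 M
AgSCN(s) <=> Ag^+ + SCN^-, so Q = [Ag^+][SCN^-]
Q = (4.39 x 10^-2)(1.90 × 10^-4) = 8.3 × 10^-6
Q > Ksp, so AgSCN will precipitate.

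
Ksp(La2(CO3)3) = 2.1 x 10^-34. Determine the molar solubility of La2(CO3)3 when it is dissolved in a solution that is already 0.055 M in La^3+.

s = 1.4 x 10^-11 M

La2(CO3)3(s) ⇌ 2 La^3+(aq) + 3 CO3^2-(aq)
Ksp = [La^3+]^2[CO3^2-]^3
Let s be the molar solubility in this solution. [La^3+] = 0.055 + 2s ≈ 0.055, [CO3^2-] = 3s (since the La^3+ already present dominates).
Ksp ≈ (0.055)^2 × (3s)^3
s = 1.4 × 10^-11 M
Check: 2s = 2.7 × 10^-11 ≪ 0.055, so the approximation is valid.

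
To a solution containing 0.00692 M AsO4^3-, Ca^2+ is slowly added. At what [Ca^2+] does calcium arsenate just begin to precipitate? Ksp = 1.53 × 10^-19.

[Ca^2+] = 1.47 x 10^-5 M

Ca3(AsO4)2(s) ⇌ 3 Ca^2+ + 2 AsO4^3-
Ksp = [Ca^2+]^3[AsO4^3-]^2
Precipitation begins when Q = Ksp. With [AsO4^3-] = 0.00692 M:
1.53 × 10^-19 = (0.00692)^2 × [Ca^2+]^3
[Ca^2+] = (1.53 × 10^-19 / 4.789 × 10^-5)^(1/3) = 1.47 × 10^-5 M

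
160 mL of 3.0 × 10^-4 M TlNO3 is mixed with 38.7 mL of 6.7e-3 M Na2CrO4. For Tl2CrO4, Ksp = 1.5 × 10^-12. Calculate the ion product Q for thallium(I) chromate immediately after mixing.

Total volume = 160 + 38.7 = 198.7 mL.
[Tl^+] = 3.0 × 10^-4 × (160/198.7) = 2.42 × 10^-4 M
[CrO4^2-] = 6.7 × 10^-3 × (38.7/198.7) = 1.30 x 10^-3 M
Tl2CrO4(s) <=> 2 Tl^+ + CrO4^2-, so Q = [Tl^+]^2[CrO4^2-]
Q = (2.42 × 10^-4)^2(1.30 × 10^-3) = 7.6 x 10^-11
Q > Ksp, so Tl2CrO4 will precipitate.

7.6 × 10^-11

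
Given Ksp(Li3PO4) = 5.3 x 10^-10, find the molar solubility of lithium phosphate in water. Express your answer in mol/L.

s ≈ 2.1e-3 M

Li3PO4(s) <=> 3 Li^+ + PO4^3-
Ksp = [Li^+]^3[PO4^3-]
Let s = molar solubility. Then [Li^+] = 3s and [PO4^3-] = s.
Ksp = (3s)^3s = 27s^4
Solving, s = (5.3 x 10^-10/27)^(1/4) = 2.1 × 10^-3 M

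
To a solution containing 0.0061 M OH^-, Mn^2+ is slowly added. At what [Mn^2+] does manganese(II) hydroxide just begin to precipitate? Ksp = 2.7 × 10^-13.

Mn(OH)2(s) ⇌ Mn^2+ + 2 OH^-
Ksp = [Mn^2+][OH^-]^2
Precipitation begins when Q = Ksp. With [OH^-] = 0.0061 M:
2.7 × 10^-13 = (0.0061)^2 × [Mn^2+]
[Mn^2+] = (2.7 × 10^-13 / 3.72 × 10^-5) = 7.3 x 10^-9 M

[Mn^2+] ≈ 7.3 x 10^-9 M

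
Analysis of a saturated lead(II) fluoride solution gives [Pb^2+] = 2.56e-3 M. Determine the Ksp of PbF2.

Ksp = 6.71 × 10^-8

PbF2(s) ⇌ Pb^2+ + 2 F^-
Stoichiometry gives [F^-] = (2/1)[Pb^2+] = 5.120 × 10^-3 M.
Ksp = [Pb^2+][F^-]^2
Ksp = 2.56 x 10^-3 × (5.120 x 10^-3)^2 = 6.71 × 10^-8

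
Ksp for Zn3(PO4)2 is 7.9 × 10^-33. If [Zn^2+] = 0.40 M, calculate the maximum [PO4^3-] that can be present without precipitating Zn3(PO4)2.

3.5e-16 M

Zn3(PO4)2(s) ⇌ 3 Zn^2+(aq) + 2 PO4^3-(aq)
Ksp = [Zn^2+]^3[PO4^3-]^2
Precipitation begins when Q = Ksp. With [Zn^2+] = 0.40 M:
7.9 × 10^-33 = (0.40)^3 × [PO4^3-]^2
[PO4^3-] = (7.9 × 10^-33 / 6.40 × 10^-2)^(1/2) = 3.5 x 10^-16 M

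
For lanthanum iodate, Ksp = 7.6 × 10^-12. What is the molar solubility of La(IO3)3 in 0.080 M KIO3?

s = 1.5 × 10^-8 M

La(IO3)3(s) ⇌ La^3+ + 3 IO3^-
Ksp = [La^3+][IO3^-]^3
Let s = moles of La(IO3)3 that dissolve per litre. [La^3+] = s, [IO3^-] = 0.080 + 3s ≈ 0.080 (Ksp is small, so little additional dissolves).
Ksp ≈ s × (0.080)^3
s = 1.5 x 10^-8 M
Check: 3s = 4.5 x 10^-8 ≪ 0.080, so the approximation is valid.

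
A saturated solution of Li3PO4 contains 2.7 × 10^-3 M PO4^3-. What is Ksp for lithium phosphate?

Li3PO4(s) <=> 3 Li^+(aq) + PO4^3-(aq)
Stoichiometry gives [Li^+] = (3/1)[PO4^3-] = 8.10 × 10^-3 M.
Ksp = [Li^+]^3[PO4^3-]
Ksp = (8.10 x 10^-3)^3 × 2.7 × 10^-3 = 1.4 × 10^-9

1.4e-9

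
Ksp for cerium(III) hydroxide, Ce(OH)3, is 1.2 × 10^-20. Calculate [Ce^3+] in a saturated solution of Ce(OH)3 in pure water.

[Ce^3+] = 4.6e-6 M

Ce(OH)3(s) ⇌ Ce^3+ + 3 OH^-
Ksp = [Ce^3+][OH^-]^3
If s mol/L of Ce(OH)3 dissolves, [Ce^3+] = s and [OH^-] = 3s.
Ksp = s(3s)^3 = 27s^4
s^4 = 1.2 × 10^-20 / 27, so s = 4.59 × 10^-6 M
[Ce^3+] = s = 4.6 x 10^-6 M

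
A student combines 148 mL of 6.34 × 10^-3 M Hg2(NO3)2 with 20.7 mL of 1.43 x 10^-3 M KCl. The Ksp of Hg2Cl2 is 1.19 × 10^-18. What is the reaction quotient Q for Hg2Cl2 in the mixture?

Q = 1.71e-10

Total volume = 148 + 20.7 = 168.7 mL.
[Hg2^2+] = 6.34 × 10^-3 × (148/168.7) = 5.562 × 10^-3 M
[Cl^-] = 1.43 × 10^-3 × (20.7/168.7) = 1.755 × 10^-4 M
Hg2Cl2(s) <=> Hg2^2+ + 2 Cl^-, so Q = [Hg2^2+][Cl^-]^2
Q = (5.562 × 10^-3)(1.755 x 10^-4)^2 = 1.71 × 10^-10
Q > Ksp, so Hg2Cl2 will precipitate.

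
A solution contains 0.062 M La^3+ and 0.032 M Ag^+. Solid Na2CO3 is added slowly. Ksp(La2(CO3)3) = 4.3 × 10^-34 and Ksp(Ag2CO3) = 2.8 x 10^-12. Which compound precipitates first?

La2(CO3)3

Precipitation of each salt starts when its ion product equals its Ksp.
For La2(CO3)3: 4.3 × 10^-34 = (0.062)^2 × [CO3^2-]^3  ⇒  [CO3^2-] = 4.8 × 10^-11 M.
For Ag2CO3: 2.8 x 10^-12 = (0.032)^2 × [CO3^2-]  ⇒  [CO3^2-] = 2.7 × 10^-9 M.
The salt with the lower threshold [CO3^2-] precipitates first: La2(CO3)3.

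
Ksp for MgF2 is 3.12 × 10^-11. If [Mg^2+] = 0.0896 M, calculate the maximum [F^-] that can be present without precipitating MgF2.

MgF2(s) ⇌ Mg^2+(aq) + 2 F^-(aq)
Ksp = [Mg^2+][F^-]^2
Precipitation begins when Q = Ksp. With [Mg^2+] = 0.0896 M:
3.12 × 10^-11 = (0.0896) × [F^-]^2
[F^-] = (3.12 × 10^-11 / 8.96 × 10^-2)^(1/2) = 1.87 x 10^-5 M

[F^-] ≈ 1.87e-5 M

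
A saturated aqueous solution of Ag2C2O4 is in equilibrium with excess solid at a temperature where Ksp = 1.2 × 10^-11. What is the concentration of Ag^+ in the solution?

Ag2C2O4(s) ⇌ 2 Ag^+ + C2O4^2-
Ksp = [Ag^+]^2[C2O4^2-]
Let s = molar solubility. Then [Ag^+] = 2s and [C2O4^2-] = s.
Substituting: Ksp = (2s)^2s = 4s^3
Solving, s = (1.2 × 10^-11/4)^(1/3) = 1.44 × 10^-4 M
[Ag^+] = 2s = 2.9 × 10^-4 M

[Ag^+] = 2.9 x 10^-4 M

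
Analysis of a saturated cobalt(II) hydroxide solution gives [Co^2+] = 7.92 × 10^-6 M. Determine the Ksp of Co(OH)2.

Ksp ≈ 1.99 x 10^-15

Co(OH)2(s) <=> Co^2+ + 2 OH^-
Stoichiometry gives [OH^-] = (2/1)[Co^2+] = 1.584 x 10^-5 M.
Ksp = [Co^2+][OH^-]^2
Ksp = 7.92 x 10^-6 × (1.584 × 10^-5)^2 = 1.99 x 10^-15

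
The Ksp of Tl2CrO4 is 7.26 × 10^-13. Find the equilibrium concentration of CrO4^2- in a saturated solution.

Tl2CrO4(s) <=> 2 Tl^+(aq) + CrO4^2-(aq)
Ksp = [Tl^+]^2[CrO4^2-]
For each mole of Tl2CrO4 that dissolves: [Tl^+] = 2s, [CrO4^2-] = s.
Ksp = (2s)^2s = 4s^3
s = (7.26 × 10^-13 / 4)^(1/3) = 5.662 × 10^-5 M
[CrO4^2-] = s = 5.66 x 10^-5 M

[CrO4^2-] ≈ 5.66 x 10^-5 M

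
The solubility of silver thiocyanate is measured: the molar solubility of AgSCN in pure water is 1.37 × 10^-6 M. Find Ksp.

AgSCN(s) <=> Ag^+(aq) + SCN^-(aq)
For each mole of AgSCN that dissolves: [Ag^+] = s, [SCN^-] = s.
Ksp = [Ag^+][SCN^-]
Ksp = s × s = s^2
With s = 1.37 × 10^-6: Ksp = 1.88 × 10^-12

Ksp = 1.88 × 10^-12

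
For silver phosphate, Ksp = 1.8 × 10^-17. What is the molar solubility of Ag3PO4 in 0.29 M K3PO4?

Ag3PO4(s) <=> 3 Ag^+(aq) + PO4^3-(aq)
Ksp = [Ag^+]^3[PO4^3-]
Let s be the molar solubility in this solution. [Ag^+] = 3s, [PO4^3-] = 0.29 + s ≈ 0.29 (since PO4^3- from K3PO4 dominates).
Ksp ≈ (3s)^3 × 0.29
s = 1.3 × 10^-6 M
Check: s = 1.3 x 10^-6 ≪ 0.29, so the approximation is valid.

s = 1.3 × 10^-6 M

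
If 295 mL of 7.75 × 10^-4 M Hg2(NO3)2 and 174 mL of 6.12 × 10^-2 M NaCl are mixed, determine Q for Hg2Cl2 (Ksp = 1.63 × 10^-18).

Total volume = 295 + 174 = 469 mL.
[Hg2^2+] = 7.75 × 10^-4 × (295/469) = 4.875 x 10^-4 M
[Cl^-] = 6.12 x 10^-2 × (174/469) = 2.271 × 10^-2 M
Hg2Cl2(s) <=> Hg2^2+ + 2 Cl^-, so Q = [Hg2^2+][Cl^-]^2
Q = (4.875 × 10^-4)(2.271 × 10^-2)^2 = 2.51 x 10^-7
Q > Ksp, so Hg2Cl2 will precipitate.

Q ≈ 2.51 x 10^-7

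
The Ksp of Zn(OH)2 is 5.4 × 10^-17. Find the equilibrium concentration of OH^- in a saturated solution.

Zn(OH)2(s) <=> Zn^2+ + 2 OH^-
Ksp = [Zn^2+][OH^-]^2
If s mol/L of Zn(OH)2 dissolves, [Zn^2+] = s and [OH^-] = 2s.
Substituting: Ksp = s(2s)^2 = 4s^3
s^3 = 5.4 × 10^-17 / 4, so s = 2.38 × 10^-6 M
[OH^-] = 2s = 4.8 × 10^-6 M

4.8 × 10^-6 M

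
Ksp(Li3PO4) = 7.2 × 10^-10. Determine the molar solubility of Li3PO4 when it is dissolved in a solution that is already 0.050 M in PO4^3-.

Li3PO4(s) ⇌ 3 Li^+ + PO4^3-
Ksp = [Li^+]^3[PO4^3-]
Let s = moles of Li3PO4 that dissolve per litre. [Li^+] = 3s, [PO4^3-] = 0.050 + s ≈ 0.050 (common-ion effect: PO4^3- is already 0.050 M).
Ksp ≈ (3s)^3 × 0.050
s = 8.1 x 10^-4 M
Check: s = 8.1 x 10^-4 ≪ 0.050, so the approximation is valid.

s ≈ 8.1 × 10^-4 M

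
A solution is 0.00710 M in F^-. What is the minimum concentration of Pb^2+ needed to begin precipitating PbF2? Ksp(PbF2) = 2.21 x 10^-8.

PbF2(s) <=> Pb^2+ + 2 F^-
Ksp = [Pb^2+][F^-]^2
Precipitation begins when Q = Ksp. With [F^-] = 0.00710 M:
2.21 x 10^-8 = (0.00710)^2 × [Pb^2+]
[Pb^2+] = (2.21 x 10^-8 / 5.041 x 10^-5) = 4.38 x 10^-4 M

[Pb^2+] ≈ 4.38 × 10^-4 M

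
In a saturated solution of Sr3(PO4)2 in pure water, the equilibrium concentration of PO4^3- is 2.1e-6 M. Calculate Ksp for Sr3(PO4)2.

Sr3(PO4)2(s) ⇌ 3 Sr^2+ + 2 PO4^3-
Stoichiometry gives [Sr^2+] = (3/2)[PO4^3-] = 3.15 x 10^-6 M.
Ksp = [Sr^2+]^3[PO4^3-]^2
Ksp = (3.15 × 10^-6)^3 × (2.1 × 10^-6)^2 = 1.4 x 10^-28

Ksp = 1.4 × 10^-28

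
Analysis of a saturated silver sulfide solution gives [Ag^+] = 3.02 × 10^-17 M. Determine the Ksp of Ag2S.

Ksp = 1.38e-50

Ag2S(s) <=> 2 Ag^+(aq) + S^2-(aq)
Stoichiometry gives [S^2-] = (1/2)[Ag^+] = 1.510 × 10^-17 M.
Ksp = [Ag^+]^2[S^2-]
Ksp = (3.02 × 10^-17)^2 × 1.510 × 10^-17 = 1.38 × 10^-50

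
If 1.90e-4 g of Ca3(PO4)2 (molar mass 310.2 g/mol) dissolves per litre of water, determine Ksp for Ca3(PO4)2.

Molar solubility s = (1.90 × 10^-4 g/L) / (310.2 g/mol) = 6.125 x 10^-7 M.
Ca3(PO4)2(s) <=> 3 Ca^2+ + 2 PO4^3-
If s mol/L of Ca3(PO4)2 dissolves, [Ca^2+] = 3s and [PO4^3-] = 2s.
Ksp = [Ca^2+]^3[PO4^3-]^2
So Ksp = (3s)^3 × (2s)^2 = 108s^5
With s = 6.125 x 10^-7: Ksp = 9.31 × 10^-30

Ksp = 9.31 x 10^-30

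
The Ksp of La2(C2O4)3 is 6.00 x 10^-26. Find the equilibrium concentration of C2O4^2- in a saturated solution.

[C2O4^2-] ≈ 1.06 x 10^-5 M

La2(C2O4)3(s) ⇌ 2 La^3+(aq) + 3 C2O4^2-(aq)
Ksp = [La^3+]^2[C2O4^2-]^3
For each mole of La2(C2O4)3 that dissolves: [La^3+] = 2s, [C2O4^2-] = 3s.
Ksp = (2s)^2(3s)^3 = 108s^5
s^5 = 6.00 x 10^-26 / 108, so s = 3.540 x 10^-6 M
[C2O4^2-] = 3s = 1.06 × 10^-5 M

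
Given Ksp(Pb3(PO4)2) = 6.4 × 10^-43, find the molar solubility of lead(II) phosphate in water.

s = 1.4e-9 M

Pb3(PO4)2(s) <=> 3 Pb^2+(aq) + 2 PO4^3-(aq)
Ksp = [Pb^2+]^3[PO4^3-]^2
For each mole of Pb3(PO4)2 that dissolves: [Pb^2+] = 3s, [PO4^3-] = 2s.
Ksp = (3s)^3(2s)^2 = 108s^5
s = (6.4 × 10^-43 / 108)^(1/5) = 1.4 × 10^-9 M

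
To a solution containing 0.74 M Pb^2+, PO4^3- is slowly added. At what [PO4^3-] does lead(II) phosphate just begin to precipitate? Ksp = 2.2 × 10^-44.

2.3e-22 M

Pb3(PO4)2(s) <=> 3 Pb^2+ + 2 PO4^3-
Ksp = [Pb^2+]^3[PO4^3-]^2
Precipitation begins when Q = Ksp. With [Pb^2+] = 0.74 M:
2.2 × 10^-44 = (0.74)^3 × [PO4^3-]^2
[PO4^3-] = (2.2 × 10^-44 / 4.05 x 10^-1)^(1/2) = 2.3 × 10^-22 M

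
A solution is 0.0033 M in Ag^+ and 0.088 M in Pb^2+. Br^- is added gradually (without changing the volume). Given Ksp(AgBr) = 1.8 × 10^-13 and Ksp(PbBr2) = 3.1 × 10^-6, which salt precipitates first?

AgBr

Each salt begins to precipitate when Q = Ksp, i.e. when [Br^-] reaches its threshold.
For AgBr: 1.8 × 10^-13 = 0.0033 × [Br^-]  ⇒  [Br^-] = 5.5 x 10^-11 M.
For PbBr2: 3.1 × 10^-6 = 0.088 × [Br^-]^2  ⇒  [Br^-] = 5.9 x 10^-3 M.
The salt with the lower threshold [Br^-] precipitates first: AgBr.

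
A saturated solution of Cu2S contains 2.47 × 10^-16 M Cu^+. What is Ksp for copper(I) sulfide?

Cu2S(s) ⇌ 2 Cu^+ + S^2-
Stoichiometry gives [S^2-] = (1/2)[Cu^+] = 1.235 × 10^-16 M.
Ksp = [Cu^+]^2[S^2-]
Ksp = (2.47 × 10^-16)^2 × 1.235 × 10^-16 = 7.53 × 10^-48

7.53e-48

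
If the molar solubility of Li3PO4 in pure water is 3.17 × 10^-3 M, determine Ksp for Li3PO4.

Ksp = 2.73 × 10^-9

Li3PO4(s) ⇌ 3 Li^+(aq) + PO4^3-(aq)
If s mol/L of Li3PO4 dissolves, [Li^+] = 3s and [PO4^3-] = s.
Ksp = [Li^+]^3[PO4^3-]
Ksp = (3s)^3s = 27s^4
Ksp = 27 × (3.17 x 10^-3)^4 = 2.73 x 10^-9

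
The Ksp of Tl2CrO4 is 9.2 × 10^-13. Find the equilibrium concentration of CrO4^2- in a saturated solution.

[CrO4^2-] ≈ 6.1 × 10^-5 M

Tl2CrO4(s) ⇌ 2 Tl^+(aq) + CrO4^2-(aq)
Ksp = [Tl^+]^2[CrO4^2-]
For each mole of Tl2CrO4 that dissolves: [Tl^+] = 2s, [CrO4^2-] = s.
Ksp = (2s)^2s = 4s^3
s^3 = 9.2 × 10^-13 / 4, so s = 6.13 × 10^-5 M
[CrO4^2-] = s = 6.1 × 10^-5 M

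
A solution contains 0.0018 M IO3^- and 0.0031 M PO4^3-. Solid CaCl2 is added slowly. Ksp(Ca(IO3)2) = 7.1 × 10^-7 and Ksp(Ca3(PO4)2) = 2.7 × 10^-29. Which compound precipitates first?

Ca3(PO4)2

Each salt begins to precipitate when Q = Ksp, i.e. when [Ca^2+] reaches its threshold.
For Ca(IO3)2: 7.1 × 10^-7 = (0.0018)^2 × [Ca^2+]  ⇒  [Ca^2+] = 2.2 × 10^-1 M.
For Ca3(PO4)2: 2.7 × 10^-29 = (0.0031)^2 × [Ca^2+]^3  ⇒  [Ca^2+] = 1.4 × 10^-8 M.
The salt with the lower threshold [Ca^2+] precipitates first: Ca3(PO4)2.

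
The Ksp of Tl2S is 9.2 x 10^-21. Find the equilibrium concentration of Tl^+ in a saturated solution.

[Tl^+] = 2.6e-7 M

Tl2S(s) ⇌ 2 Tl^+(aq) + S^2-(aq)
Ksp = [Tl^+]^2[S^2-]
If s mol/L of Tl2S dissolves, [Tl^+] = 2s and [S^2-] = s.
Ksp = (2s)^2s = 4s^3
Solving, s = (9.2 x 10^-21/4)^(1/3) = 1.32 × 10^-7 M
[Tl^+] = 2s = 2.6 x 10^-7 M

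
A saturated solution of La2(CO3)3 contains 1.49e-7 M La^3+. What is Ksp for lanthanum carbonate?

2.48 x 10^-34

La2(CO3)3(s) ⇌ 2 La^3+(aq) + 3 CO3^2-(aq)
Stoichiometry gives [CO3^2-] = (3/2)[La^3+] = 2.235 × 10^-7 M.
Ksp = [La^3+]^2[CO3^2-]^3
Ksp = (1.49 × 10^-7)^2 × (2.235 × 10^-7)^3 = 2.48 x 10^-34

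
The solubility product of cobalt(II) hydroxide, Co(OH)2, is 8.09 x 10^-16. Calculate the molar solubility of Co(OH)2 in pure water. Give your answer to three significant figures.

5.87 x 10^-6 M

Co(OH)2(s) ⇌ Co^2+ + 2 OH^-
Ksp = [Co^2+][OH^-]^2
Let s = molar solubility. Then [Co^2+] = s and [OH^-] = 2s.
So Ksp = s × (2s)^2 = 4s^3
s = (8.09 x 10^-16 / 4)^(1/3) = 5.87 × 10^-6 M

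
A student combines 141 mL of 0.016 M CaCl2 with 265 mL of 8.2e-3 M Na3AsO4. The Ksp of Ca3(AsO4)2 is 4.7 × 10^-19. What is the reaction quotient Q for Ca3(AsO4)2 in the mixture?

4.9 x 10^-12

Total volume = 141 + 265 = 406 mL.
[Ca^2+] = 1.6 × 10^-2 × (141/406) = 5.56 × 10^-3 M
[AsO4^3-] = 8.2 x 10^-3 × (265/406) = 5.35 × 10^-3 M
Ca3(AsO4)2(s) ⇌ 3 Ca^2+ + 2 AsO4^3-, so Q = [Ca^2+]^3[AsO4^3-]^2
Q = (5.56 × 10^-3)^3(5.35 × 10^-3)^2 = 4.9 x 10^-12
Q > Ksp, so Ca3(AsO4)2 will precipitate.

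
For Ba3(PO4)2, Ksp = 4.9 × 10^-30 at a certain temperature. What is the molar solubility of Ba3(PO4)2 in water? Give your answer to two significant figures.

Ba3(PO4)2(s) ⇌ 3 Ba^2+ + 2 PO4^3-
Ksp = [Ba^2+]^3[PO4^3-]^2
If s mol/L of Ba3(PO4)2 dissolves, [Ba^2+] = 3s and [PO4^3-] = 2s.
Substituting: Ksp = (3s)^3(2s)^2 = 108s^5
s^5 = 4.9 × 10^-30 / 108, so s = 5.4 x 10^-7 M

s = 5.4 × 10^-7 M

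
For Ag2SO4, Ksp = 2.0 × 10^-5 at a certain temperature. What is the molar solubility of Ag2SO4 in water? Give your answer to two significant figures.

Ag2SO4(s) ⇌ 2 Ag^+(aq) + SO4^2-(aq)
Ksp = [Ag^+]^2[SO4^2-]
If s mol/L of Ag2SO4 dissolves, [Ag^+] = 2s and [SO4^2-] = s.
Ksp = (2s)^2s = 4s^3
s^3 = 2.0 × 10^-5 / 4, so s = 1.7 x 10^-2 M

s = 0.017 M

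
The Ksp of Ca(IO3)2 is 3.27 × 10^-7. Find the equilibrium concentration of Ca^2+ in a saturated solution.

Ca(IO3)2(s) <=> Ca^2+ + 2 IO3^-
Ksp = [Ca^2+][IO3^-]^2
With molar solubility s: [Ca^2+] = s, [IO3^-] = 2s.
So Ksp = s × (2s)^2 = 4s^3
s^3 = 3.27 × 10^-7 / 4, so s = 4.340 × 10^-3 M
[Ca^2+] = s = 4.34 × 10^-3 M

[Ca^2+] ≈ 4.34e-3 M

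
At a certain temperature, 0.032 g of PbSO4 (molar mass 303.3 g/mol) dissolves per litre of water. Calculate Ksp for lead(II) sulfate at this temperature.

Molar solubility s = (3.2 × 10^-2 g/L) / (303.3 g/mol) = 1.06 × 10^-4 M.
PbSO4(s) ⇌ Pb^2+ + SO4^2-
Let s = molar solubility. Then [Pb^2+] = s and [SO4^2-] = s.
Ksp = [Pb^2+][SO4^2-]
Ksp = s^2
Ksp = (1.06 x 10^-4)^2 = 1.1 × 10^-8

1.1 × 10^-8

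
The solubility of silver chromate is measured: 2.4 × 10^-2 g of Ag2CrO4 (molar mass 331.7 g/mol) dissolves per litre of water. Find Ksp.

Molar solubility s = (2.4 × 10^-2 g/L) / (331.7 g/mol) = 7.24 × 10^-5 M.
Ag2CrO4(s) <=> 2 Ag^+ + CrO4^2-
Let s = molar solubility. Then [Ag^+] = 2s and [CrO4^2-] = s.
Ksp = [Ag^+]^2[CrO4^2-]
Ksp = (2s)^2s = 4s^3
Ksp = 4 × (7.24 × 10^-5)^3 = 1.5 x 10^-12

1.5 × 10^-12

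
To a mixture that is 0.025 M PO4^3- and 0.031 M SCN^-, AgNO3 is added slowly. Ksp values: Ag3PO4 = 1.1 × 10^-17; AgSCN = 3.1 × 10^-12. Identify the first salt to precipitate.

AgSCN

Precipitation of each salt starts when its ion product equals its Ksp.
For Ag3PO4: 1.1 × 10^-17 = 0.025 × [Ag^+]^3  ⇒  [Ag^+] = 7.6 × 10^-6 M.
For AgSCN: 3.1 × 10^-12 = 0.031 × [Ag^+]  ⇒  [Ag^+] = 1.0 × 10^-10 M.
The salt with the lower threshold [Ag^+] precipitates first: AgSCN.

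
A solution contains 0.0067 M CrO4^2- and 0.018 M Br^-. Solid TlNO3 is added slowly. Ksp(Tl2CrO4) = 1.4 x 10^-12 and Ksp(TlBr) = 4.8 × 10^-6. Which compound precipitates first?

Tl2CrO4

Each salt begins to precipitate when Q = Ksp, i.e. when [Tl^+] reaches its threshold.
For Tl2CrO4: 1.4 x 10^-12 = 0.0067 × [Tl^+]^2  ⇒  [Tl^+] = 1.4 × 10^-5 M.
For TlBr: 4.8 × 10^-6 = 0.018 × [Tl^+]  ⇒  [Tl^+] = 2.7 x 10^-4 M.
The salt with the lower threshold [Tl^+] precipitates first: Tl2CrO4.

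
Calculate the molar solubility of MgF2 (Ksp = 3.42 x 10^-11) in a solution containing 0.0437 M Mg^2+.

s ≈ 1.40e-5 M

MgF2(s) ⇌ Mg^2+ + 2 F^-
Ksp = [Mg^2+][F^-]^2
Let s be the molar solubility in this solution. [Mg^2+] = 0.0437 + s ≈ 0.0437, [F^-] = 2s (since the Mg^2+ already present dominates).
Ksp ≈ 0.0437 × (2s)^2
s = 1.40 × 10^-5 M
Check: s = 1.4 × 10^-5 ≪ 0.0437, so the approximation is valid.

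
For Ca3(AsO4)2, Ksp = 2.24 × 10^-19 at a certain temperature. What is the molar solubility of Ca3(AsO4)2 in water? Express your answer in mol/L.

s = 7.30 × 10^-5 M

Ca3(AsO4)2(s) <=> 3 Ca^2+(aq) + 2 AsO4^3-(aq)
Ksp = [Ca^2+]^3[AsO4^3-]^2
If s mol/L of Ca3(AsO4)2 dissolves, [Ca^2+] = 3s and [AsO4^3-] = 2s.
So Ksp = (3s)^3 × (2s)^2 = 108s^5
s^5 = 2.24 × 10^-19 / 108, so s = 7.30 x 10^-5 M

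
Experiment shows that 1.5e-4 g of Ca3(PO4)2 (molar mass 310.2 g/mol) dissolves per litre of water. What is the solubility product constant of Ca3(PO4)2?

Molar solubility s = (1.5 x 10^-4 g/L) / (310.2 g/mol) = 4.84 × 10^-7 M.
Ca3(PO4)2(s) ⇌ 3 Ca^2+(aq) + 2 PO4^3-(aq)
If s mol/L of Ca3(PO4)2 dissolves, [Ca^2+] = 3s and [PO4^3-] = 2s.
Ksp = [Ca^2+]^3[PO4^3-]^2
Ksp = (3s)^3(2s)^2 = 108s^5
Ksp = 108 × (4.84 × 10^-7)^5 = 2.9 × 10^-30

Ksp = 2.9e-30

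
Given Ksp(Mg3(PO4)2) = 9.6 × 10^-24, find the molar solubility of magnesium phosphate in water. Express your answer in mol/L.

s ≈ 9.8 × 10^-6 M

Mg3(PO4)2(s) ⇌ 3 Mg^2+(aq) + 2 PO4^3-(aq)
Ksp = [Mg^2+]^3[PO4^3-]^2
For each mole of Mg3(PO4)2 that dissolves: [Mg^2+] = 3s, [PO4^3-] = 2s.
Substituting: Ksp = (3s)^3(2s)^2 = 108s^5
s = (9.6 × 10^-24 / 108)^(1/5) = 9.8 × 10^-6 M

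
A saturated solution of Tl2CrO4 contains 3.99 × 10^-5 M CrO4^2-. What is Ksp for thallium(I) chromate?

Tl2CrO4(s) <=> 2 Tl^+(aq) + CrO4^2-(aq)
Stoichiometry gives [Tl^+] = (2/1)[CrO4^2-] = 7.980 × 10^-5 M.
Ksp = [Tl^+]^2[CrO4^2-]
Ksp = (7.980 x 10^-5)^2 × 3.99 × 10^-5 = 2.54 × 10^-13

Ksp ≈ 2.54 × 10^-13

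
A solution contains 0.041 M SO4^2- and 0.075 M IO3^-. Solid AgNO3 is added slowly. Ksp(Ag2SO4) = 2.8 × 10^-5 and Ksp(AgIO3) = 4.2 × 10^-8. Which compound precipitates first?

Each salt begins to precipitate when Q = Ksp, i.e. when [Ag^+] reaches its threshold.
For Ag2SO4: 2.8 × 10^-5 = 0.041 × [Ag^+]^2  ⇒  [Ag^+] = 2.6 x 10^-2 M.
For AgIO3: 4.2 × 10^-8 = 0.075 × [Ag^+]  ⇒  [Ag^+] = 5.6 x 10^-7 M.
The salt with the lower threshold [Ag^+] precipitates first: AgIO3.

AgIO3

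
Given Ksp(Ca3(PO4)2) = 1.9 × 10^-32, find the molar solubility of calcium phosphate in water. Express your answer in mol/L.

Ca3(PO4)2(s) <=> 3 Ca^2+(aq) + 2 PO4^3-(aq)
Ksp = [Ca^2+]^3[PO4^3-]^2
With molar solubility s: [Ca^2+] = 3s, [PO4^3-] = 2s.
Ksp = (3s)^3(2s)^2 = 108s^5
s = (1.9 × 10^-32 / 108)^(1/5) = 1.8 x 10^-7 M

1.8 × 10^-7 M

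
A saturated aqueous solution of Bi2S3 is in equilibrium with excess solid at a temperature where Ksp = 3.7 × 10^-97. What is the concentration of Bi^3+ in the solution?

4.1e-20 M

Bi2S3(s) ⇌ 2 Bi^3+ + 3 S^2-
Ksp = [Bi^3+]^2[S^2-]^3
With molar solubility s: [Bi^3+] = 2s, [S^2-] = 3s.
So Ksp = (2s)^2 × (3s)^3 = 108s^5
s^5 = 3.7 × 10^-97 / 108, so s = 2.03 × 10^-20 M
[Bi^3+] = 2s = 4.1 x 10^-20 M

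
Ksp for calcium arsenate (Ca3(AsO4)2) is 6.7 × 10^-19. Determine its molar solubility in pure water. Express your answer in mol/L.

9.1 × 10^-5 M

Ca3(AsO4)2(s) ⇌ 3 Ca^2+ + 2 AsO4^3-
Ksp = [Ca^2+]^3[AsO4^3-]^2
If s mol/L of Ca3(AsO4)2 dissolves, [Ca^2+] = 3s and [AsO4^3-] = 2s.
Ksp = (3s)^3(2s)^2 = 108s^5
s^5 = 6.7 × 10^-19 / 108, so s = 9.1 x 10^-5 M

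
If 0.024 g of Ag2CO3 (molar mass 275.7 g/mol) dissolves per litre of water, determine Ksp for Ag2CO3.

Ksp = 2.6 × 10^-12

Molar solubility s = (2.4 × 10^-2 g/L) / (275.7 g/mol) = 8.71 x 10^-5 M.
Ag2CO3(s) ⇌ 2 Ag^+(aq) + CO3^2-(aq)
With molar solubility s: [Ag^+] = 2s, [CO3^2-] = s.
Ksp = [Ag^+]^2[CO3^2-]
Substituting: Ksp = (2s)^2s = 4s^3
Ksp = 4 × (8.71 × 10^-5)^3 = 2.6 × 10^-12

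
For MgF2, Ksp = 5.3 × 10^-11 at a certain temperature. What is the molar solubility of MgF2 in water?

s = 2.4 x 10^-4 M

MgF2(s) ⇌ Mg^2+(aq) + 2 F^-(aq)
Ksp = [Mg^2+][F^-]^2
If s mol/L of MgF2 dissolves, [Mg^2+] = s and [F^-] = 2s.
Substituting: Ksp = s(2s)^2 = 4s^3
Solving, s = (5.3 × 10^-11/4)^(1/3) = 2.4 × 10^-4 M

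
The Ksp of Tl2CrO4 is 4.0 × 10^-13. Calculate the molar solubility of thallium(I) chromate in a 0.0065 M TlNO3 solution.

Tl2CrO4(s) <=> 2 Tl^+(aq) + CrO4^2-(aq)
Ksp = [Tl^+]^2[CrO4^2-]
Let s = moles of Tl2CrO4 that dissolve per litre. [Tl^+] = 0.0065 + 2s ≈ 0.0065, [CrO4^2-] = s (common-ion effect: Tl^+ is already 0.0065 M).
Ksp ≈ (0.0065)^2 × s
s = 9.5 x 10^-9 M
Check: 2s = 1.9 x 10^-8 ≪ 0.0065, so the approximation is valid.

s = 9.5e-9 M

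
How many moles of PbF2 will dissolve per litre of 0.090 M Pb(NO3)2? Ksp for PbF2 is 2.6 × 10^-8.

PbF2(s) ⇌ Pb^2+ + 2 F^-
Ksp = [Pb^2+][F^-]^2
If s mol/L dissolves here, [Pb^2+] = 0.090 + s ≈ 0.090, [F^-] = 2s (since Pb^2+ from Pb(NO3)2 dominates).
Ksp ≈ 0.090 × (2s)^2
s = 2.7 x 10^-4 M
Check: s = 2.7 × 10^-4 ≪ 0.090, so the approximation is valid.

s = 2.7e-4 M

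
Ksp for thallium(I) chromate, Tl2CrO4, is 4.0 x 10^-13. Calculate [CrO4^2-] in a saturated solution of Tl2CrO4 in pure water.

[CrO4^2-] = 4.6e-5 M

Tl2CrO4(s) ⇌ 2 Tl^+ + CrO4^2-
Ksp = [Tl^+]^2[CrO4^2-]
With molar solubility s: [Tl^+] = 2s, [CrO4^2-] = s.
Substituting: Ksp = (2s)^2s = 4s^3
Solving, s = (4.0 x 10^-13/4)^(1/3) = 4.64 x 10^-5 M
[CrO4^2-] = s = 4.6 × 10^-5 M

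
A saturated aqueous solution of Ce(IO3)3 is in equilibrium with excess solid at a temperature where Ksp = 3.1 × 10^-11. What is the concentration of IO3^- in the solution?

3.1 x 10^-3 M

Ce(IO3)3(s) ⇌ Ce^3+(aq) + 3 IO3^-(aq)
Ksp = [Ce^3+][IO3^-]^3
If s mol/L of Ce(IO3)3 dissolves, [Ce^3+] = s and [IO3^-] = 3s.
So Ksp = s × (3s)^3 = 27s^4
s^4 = 3.1 × 10^-11 / 27, so s = 1.04 × 10^-3 M
[IO3^-] = 3s = 3.1 × 10^-3 M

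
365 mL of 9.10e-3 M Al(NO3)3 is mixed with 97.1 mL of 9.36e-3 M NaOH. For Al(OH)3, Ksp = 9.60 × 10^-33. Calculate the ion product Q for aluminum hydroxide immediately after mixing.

Q ≈ 5.47e-11

Total volume = 365 + 97.1 = 462.1 mL.
[Al^3+] = 9.10 × 10^-3 × (365/462.1) = 7.188 x 10^-3 M
[OH^-] = 9.36 × 10^-3 × (97.1/462.1) = 1.967 x 10^-3 M
Al(OH)3(s) ⇌ Al^3+(aq) + 3 OH^-(aq), so Q = [Al^3+][OH^-]^3
Q = (7.188 × 10^-3)(1.967 × 10^-3)^3 = 5.47 × 10^-11
Q > Ksp, so Al(OH)3 will precipitate.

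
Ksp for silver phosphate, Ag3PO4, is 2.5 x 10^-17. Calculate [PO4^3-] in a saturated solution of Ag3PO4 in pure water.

Ag3PO4(s) <=> 3 Ag^+ + PO4^3-
Ksp = [Ag^+]^3[PO4^3-]
For each mole of Ag3PO4 that dissolves: [Ag^+] = 3s, [PO4^3-] = s.
So Ksp = (3s)^3 × s = 27s^4
Solving, s = (2.5 x 10^-17/27)^(1/4) = 3.10 × 10^-5 M
[PO4^3-] = s = 3.1 x 10^-5 M

3.1 x 10^-5 M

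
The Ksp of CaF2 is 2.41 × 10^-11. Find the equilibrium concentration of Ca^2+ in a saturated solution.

CaF2(s) ⇌ Ca^2+ + 2 F^-
Ksp = [Ca^2+][F^-]^2
Let s = molar solubility. Then [Ca^2+] = s and [F^-] = 2s.
Ksp = s(2s)^2 = 4s^3
Solving, s = (2.41 × 10^-11/4)^(1/3) = 1.820 x 10^-4 M
[Ca^2+] = s = 1.82 × 10^-4 M

1.82e-4 M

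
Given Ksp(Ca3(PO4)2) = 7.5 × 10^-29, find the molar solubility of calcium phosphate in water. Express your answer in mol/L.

Ca3(PO4)2(s) ⇌ 3 Ca^2+(aq) + 2 PO4^3-(aq)
Ksp = [Ca^2+]^3[PO4^3-]^2
If s mol/L of Ca3(PO4)2 dissolves, [Ca^2+] = 3s and [PO4^3-] = 2s.
Ksp = (3s)^3(2s)^2 = 108s^5
Solving, s = (7.5 × 10^-29/108)^(1/5) = 9.3 × 10^-7 M

s = 9.3 × 10^-7 M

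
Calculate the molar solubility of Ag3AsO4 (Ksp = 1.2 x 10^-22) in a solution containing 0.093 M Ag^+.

1.5 × 10^-19 M

Ag3AsO4(s) <=> 3 Ag^+ + AsO4^3-
Ksp = [Ag^+]^3[AsO4^3-]
If s mol/L dissolves here, [Ag^+] = 0.093 + 3s ≈ 0.093, [AsO4^3-] = s (common-ion effect: Ag^+ is already 0.093 M).
Ksp ≈ (0.093)^3 × s
s = 1.5 × 10^-19 M
Check: 3s = 4.5 x 10^-19 ≪ 0.093, so the approximation is valid.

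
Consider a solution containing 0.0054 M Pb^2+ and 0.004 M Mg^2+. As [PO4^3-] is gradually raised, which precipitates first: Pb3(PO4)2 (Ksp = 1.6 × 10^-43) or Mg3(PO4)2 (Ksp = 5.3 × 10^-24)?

Pb3(PO4)2

Each salt begins to precipitate when Q = Ksp, i.e. when [PO4^3-] reaches its threshold.
For Pb3(PO4)2: 1.6 × 10^-43 = (0.0054)^3 × [PO4^3-]^2  ⇒  [PO4^3-] = 1.0 × 10^-18 M.
For Mg3(PO4)2: 5.3 × 10^-24 = (0.004)^3 × [PO4^3-]^2  ⇒  [PO4^3-] = 9.1 × 10^-9 M.
The salt with the lower threshold [PO4^3-] precipitates first: Pb3(PO4)2.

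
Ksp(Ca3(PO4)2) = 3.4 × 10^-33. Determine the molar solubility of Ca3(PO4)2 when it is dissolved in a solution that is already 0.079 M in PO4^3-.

Ca3(PO4)2(s) ⇌ 3 Ca^2+(aq) + 2 PO4^3-(aq)
Ksp = [Ca^2+]^3[PO4^3-]^2
Let s be the molar solubility in this solution. [Ca^2+] = 3s, [PO4^3-] = 0.079 + 2s ≈ 0.079 (common-ion effect: PO4^3- is already 0.079 M).
Ksp ≈ (3s)^3 × (0.079)^2
s = 2.7 × 10^-11 M
Check: 2s = 5.4 × 10^-11 ≪ 0.079, so the approximation is valid.

2.7 x 10^-11 M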